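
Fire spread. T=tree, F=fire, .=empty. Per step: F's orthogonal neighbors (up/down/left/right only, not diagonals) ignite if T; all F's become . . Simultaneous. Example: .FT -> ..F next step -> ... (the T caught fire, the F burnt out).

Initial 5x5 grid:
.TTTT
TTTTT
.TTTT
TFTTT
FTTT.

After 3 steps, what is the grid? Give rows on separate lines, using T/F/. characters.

Step 1: 4 trees catch fire, 2 burn out
  .TTTT
  TTTTT
  .FTTT
  F.FTT
  .FTT.
Step 2: 4 trees catch fire, 4 burn out
  .TTTT
  TFTTT
  ..FTT
  ...FT
  ..FT.
Step 3: 6 trees catch fire, 4 burn out
  .FTTT
  F.FTT
  ...FT
  ....F
  ...F.

.FTTT
F.FTT
...FT
....F
...F.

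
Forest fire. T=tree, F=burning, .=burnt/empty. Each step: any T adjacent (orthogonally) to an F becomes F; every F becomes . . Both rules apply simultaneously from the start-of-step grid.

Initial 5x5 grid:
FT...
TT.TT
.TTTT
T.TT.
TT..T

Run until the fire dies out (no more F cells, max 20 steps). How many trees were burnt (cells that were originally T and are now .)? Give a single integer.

Answer: 11

Derivation:
Step 1: +2 fires, +1 burnt (F count now 2)
Step 2: +1 fires, +2 burnt (F count now 1)
Step 3: +1 fires, +1 burnt (F count now 1)
Step 4: +1 fires, +1 burnt (F count now 1)
Step 5: +2 fires, +1 burnt (F count now 2)
Step 6: +3 fires, +2 burnt (F count now 3)
Step 7: +1 fires, +3 burnt (F count now 1)
Step 8: +0 fires, +1 burnt (F count now 0)
Fire out after step 8
Initially T: 15, now '.': 21
Total burnt (originally-T cells now '.'): 11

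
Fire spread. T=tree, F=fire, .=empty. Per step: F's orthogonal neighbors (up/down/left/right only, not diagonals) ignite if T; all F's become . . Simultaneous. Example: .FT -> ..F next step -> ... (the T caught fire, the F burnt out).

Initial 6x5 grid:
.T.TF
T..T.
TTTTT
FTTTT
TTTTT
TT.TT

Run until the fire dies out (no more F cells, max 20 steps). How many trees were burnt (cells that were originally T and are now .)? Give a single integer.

Answer: 21

Derivation:
Step 1: +4 fires, +2 burnt (F count now 4)
Step 2: +6 fires, +4 burnt (F count now 6)
Step 3: +5 fires, +6 burnt (F count now 5)
Step 4: +3 fires, +5 burnt (F count now 3)
Step 5: +2 fires, +3 burnt (F count now 2)
Step 6: +1 fires, +2 burnt (F count now 1)
Step 7: +0 fires, +1 burnt (F count now 0)
Fire out after step 7
Initially T: 22, now '.': 29
Total burnt (originally-T cells now '.'): 21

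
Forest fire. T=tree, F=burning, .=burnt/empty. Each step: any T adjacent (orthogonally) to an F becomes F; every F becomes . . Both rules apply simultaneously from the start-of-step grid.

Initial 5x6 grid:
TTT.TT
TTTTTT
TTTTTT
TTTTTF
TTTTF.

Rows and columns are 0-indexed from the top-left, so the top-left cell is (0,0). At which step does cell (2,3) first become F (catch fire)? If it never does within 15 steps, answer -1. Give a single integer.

Step 1: cell (2,3)='T' (+3 fires, +2 burnt)
Step 2: cell (2,3)='T' (+4 fires, +3 burnt)
Step 3: cell (2,3)='F' (+5 fires, +4 burnt)
  -> target ignites at step 3
Step 4: cell (2,3)='.' (+5 fires, +5 burnt)
Step 5: cell (2,3)='.' (+3 fires, +5 burnt)
Step 6: cell (2,3)='.' (+3 fires, +3 burnt)
Step 7: cell (2,3)='.' (+2 fires, +3 burnt)
Step 8: cell (2,3)='.' (+1 fires, +2 burnt)
Step 9: cell (2,3)='.' (+0 fires, +1 burnt)
  fire out at step 9

3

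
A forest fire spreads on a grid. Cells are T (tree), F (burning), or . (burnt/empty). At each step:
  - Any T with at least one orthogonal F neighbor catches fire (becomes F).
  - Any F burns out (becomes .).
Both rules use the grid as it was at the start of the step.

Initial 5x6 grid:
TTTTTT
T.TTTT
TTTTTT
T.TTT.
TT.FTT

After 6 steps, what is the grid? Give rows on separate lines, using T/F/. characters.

Step 1: 2 trees catch fire, 1 burn out
  TTTTTT
  T.TTTT
  TTTTTT
  T.TFT.
  TT..FT
Step 2: 4 trees catch fire, 2 burn out
  TTTTTT
  T.TTTT
  TTTFTT
  T.F.F.
  TT...F
Step 3: 3 trees catch fire, 4 burn out
  TTTTTT
  T.TFTT
  TTF.FT
  T.....
  TT....
Step 4: 5 trees catch fire, 3 burn out
  TTTFTT
  T.F.FT
  TF...F
  T.....
  TT....
Step 5: 4 trees catch fire, 5 burn out
  TTF.FT
  T....F
  F.....
  T.....
  TT....
Step 6: 4 trees catch fire, 4 burn out
  TF...F
  F.....
  ......
  F.....
  TT....

TF...F
F.....
......
F.....
TT....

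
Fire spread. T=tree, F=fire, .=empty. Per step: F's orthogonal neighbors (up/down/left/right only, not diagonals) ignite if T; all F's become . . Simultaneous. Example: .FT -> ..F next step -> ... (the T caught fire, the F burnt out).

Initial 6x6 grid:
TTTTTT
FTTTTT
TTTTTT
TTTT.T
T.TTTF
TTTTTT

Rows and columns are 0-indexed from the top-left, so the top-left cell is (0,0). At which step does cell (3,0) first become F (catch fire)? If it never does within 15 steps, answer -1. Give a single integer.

Step 1: cell (3,0)='T' (+6 fires, +2 burnt)
Step 2: cell (3,0)='F' (+7 fires, +6 burnt)
  -> target ignites at step 2
Step 3: cell (3,0)='.' (+10 fires, +7 burnt)
Step 4: cell (3,0)='.' (+7 fires, +10 burnt)
Step 5: cell (3,0)='.' (+2 fires, +7 burnt)
Step 6: cell (3,0)='.' (+0 fires, +2 burnt)
  fire out at step 6

2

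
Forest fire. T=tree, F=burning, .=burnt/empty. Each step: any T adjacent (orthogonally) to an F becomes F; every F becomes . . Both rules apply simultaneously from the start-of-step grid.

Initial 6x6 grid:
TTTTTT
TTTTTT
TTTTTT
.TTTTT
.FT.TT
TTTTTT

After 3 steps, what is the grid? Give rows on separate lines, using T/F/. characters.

Step 1: 3 trees catch fire, 1 burn out
  TTTTTT
  TTTTTT
  TTTTTT
  .FTTTT
  ..F.TT
  TFTTTT
Step 2: 4 trees catch fire, 3 burn out
  TTTTTT
  TTTTTT
  TFTTTT
  ..FTTT
  ....TT
  F.FTTT
Step 3: 5 trees catch fire, 4 burn out
  TTTTTT
  TFTTTT
  F.FTTT
  ...FTT
  ....TT
  ...FTT

TTTTTT
TFTTTT
F.FTTT
...FTT
....TT
...FTT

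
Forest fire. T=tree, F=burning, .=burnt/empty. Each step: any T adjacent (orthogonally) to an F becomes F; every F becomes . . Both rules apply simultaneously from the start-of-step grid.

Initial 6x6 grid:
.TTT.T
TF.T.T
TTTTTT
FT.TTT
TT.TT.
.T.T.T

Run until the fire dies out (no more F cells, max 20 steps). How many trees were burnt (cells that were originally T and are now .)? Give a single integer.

Answer: 23

Derivation:
Step 1: +6 fires, +2 burnt (F count now 6)
Step 2: +3 fires, +6 burnt (F count now 3)
Step 3: +3 fires, +3 burnt (F count now 3)
Step 4: +3 fires, +3 burnt (F count now 3)
Step 5: +3 fires, +3 burnt (F count now 3)
Step 6: +4 fires, +3 burnt (F count now 4)
Step 7: +1 fires, +4 burnt (F count now 1)
Step 8: +0 fires, +1 burnt (F count now 0)
Fire out after step 8
Initially T: 24, now '.': 35
Total burnt (originally-T cells now '.'): 23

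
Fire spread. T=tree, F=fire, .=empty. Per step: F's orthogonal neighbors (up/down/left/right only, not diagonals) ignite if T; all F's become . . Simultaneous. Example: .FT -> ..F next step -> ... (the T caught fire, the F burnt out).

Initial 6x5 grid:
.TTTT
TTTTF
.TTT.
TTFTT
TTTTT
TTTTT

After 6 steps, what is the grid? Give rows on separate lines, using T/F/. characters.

Step 1: 6 trees catch fire, 2 burn out
  .TTTF
  TTTF.
  .TFT.
  TF.FT
  TTFTT
  TTTTT
Step 2: 9 trees catch fire, 6 burn out
  .TTF.
  TTF..
  .F.F.
  F...F
  TF.FT
  TTFTT
Step 3: 6 trees catch fire, 9 burn out
  .TF..
  TF...
  .....
  .....
  F...F
  TF.FT
Step 4: 4 trees catch fire, 6 burn out
  .F...
  F....
  .....
  .....
  .....
  F...F
Step 5: 0 trees catch fire, 4 burn out
  .....
  .....
  .....
  .....
  .....
  .....
Step 6: 0 trees catch fire, 0 burn out
  .....
  .....
  .....
  .....
  .....
  .....

.....
.....
.....
.....
.....
.....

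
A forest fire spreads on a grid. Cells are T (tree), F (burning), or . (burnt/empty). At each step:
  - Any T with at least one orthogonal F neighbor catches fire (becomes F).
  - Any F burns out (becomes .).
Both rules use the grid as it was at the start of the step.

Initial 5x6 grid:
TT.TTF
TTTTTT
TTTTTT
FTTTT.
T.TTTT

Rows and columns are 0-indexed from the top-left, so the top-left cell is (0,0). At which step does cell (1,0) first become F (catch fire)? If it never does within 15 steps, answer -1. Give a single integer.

Step 1: cell (1,0)='T' (+5 fires, +2 burnt)
Step 2: cell (1,0)='F' (+6 fires, +5 burnt)
  -> target ignites at step 2
Step 3: cell (1,0)='.' (+7 fires, +6 burnt)
Step 4: cell (1,0)='.' (+5 fires, +7 burnt)
Step 5: cell (1,0)='.' (+1 fires, +5 burnt)
Step 6: cell (1,0)='.' (+1 fires, +1 burnt)
Step 7: cell (1,0)='.' (+0 fires, +1 burnt)
  fire out at step 7

2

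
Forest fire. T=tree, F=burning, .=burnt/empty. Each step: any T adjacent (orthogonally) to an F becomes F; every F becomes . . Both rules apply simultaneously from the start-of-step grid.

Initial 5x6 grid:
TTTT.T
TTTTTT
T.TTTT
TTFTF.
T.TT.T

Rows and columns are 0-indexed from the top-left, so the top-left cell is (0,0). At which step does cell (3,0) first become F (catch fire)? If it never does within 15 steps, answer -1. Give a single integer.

Step 1: cell (3,0)='T' (+5 fires, +2 burnt)
Step 2: cell (3,0)='F' (+6 fires, +5 burnt)
  -> target ignites at step 2
Step 3: cell (3,0)='.' (+6 fires, +6 burnt)
Step 4: cell (3,0)='.' (+4 fires, +6 burnt)
Step 5: cell (3,0)='.' (+1 fires, +4 burnt)
Step 6: cell (3,0)='.' (+0 fires, +1 burnt)
  fire out at step 6

2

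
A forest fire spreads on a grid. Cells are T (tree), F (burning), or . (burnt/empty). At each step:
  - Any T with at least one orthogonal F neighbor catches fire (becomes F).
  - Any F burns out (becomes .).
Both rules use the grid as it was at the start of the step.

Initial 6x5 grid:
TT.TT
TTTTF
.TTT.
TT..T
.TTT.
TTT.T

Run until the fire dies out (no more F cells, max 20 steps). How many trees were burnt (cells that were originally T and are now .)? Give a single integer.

Step 1: +2 fires, +1 burnt (F count now 2)
Step 2: +3 fires, +2 burnt (F count now 3)
Step 3: +2 fires, +3 burnt (F count now 2)
Step 4: +3 fires, +2 burnt (F count now 3)
Step 5: +2 fires, +3 burnt (F count now 2)
Step 6: +2 fires, +2 burnt (F count now 2)
Step 7: +2 fires, +2 burnt (F count now 2)
Step 8: +3 fires, +2 burnt (F count now 3)
Step 9: +0 fires, +3 burnt (F count now 0)
Fire out after step 9
Initially T: 21, now '.': 28
Total burnt (originally-T cells now '.'): 19

Answer: 19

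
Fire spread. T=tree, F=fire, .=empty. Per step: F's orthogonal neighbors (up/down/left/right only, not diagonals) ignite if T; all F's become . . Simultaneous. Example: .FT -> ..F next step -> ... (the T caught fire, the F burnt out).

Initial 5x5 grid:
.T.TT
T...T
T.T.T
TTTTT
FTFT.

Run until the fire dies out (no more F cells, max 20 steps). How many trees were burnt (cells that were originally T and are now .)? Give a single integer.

Step 1: +4 fires, +2 burnt (F count now 4)
Step 2: +4 fires, +4 burnt (F count now 4)
Step 3: +2 fires, +4 burnt (F count now 2)
Step 4: +1 fires, +2 burnt (F count now 1)
Step 5: +1 fires, +1 burnt (F count now 1)
Step 6: +1 fires, +1 burnt (F count now 1)
Step 7: +1 fires, +1 burnt (F count now 1)
Step 8: +0 fires, +1 burnt (F count now 0)
Fire out after step 8
Initially T: 15, now '.': 24
Total burnt (originally-T cells now '.'): 14

Answer: 14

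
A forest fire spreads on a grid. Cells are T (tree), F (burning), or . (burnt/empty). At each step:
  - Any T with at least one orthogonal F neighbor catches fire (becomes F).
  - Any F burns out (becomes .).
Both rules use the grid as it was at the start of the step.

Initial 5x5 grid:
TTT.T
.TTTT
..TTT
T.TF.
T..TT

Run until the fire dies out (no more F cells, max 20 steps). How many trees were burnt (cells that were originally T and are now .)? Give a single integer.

Step 1: +3 fires, +1 burnt (F count now 3)
Step 2: +4 fires, +3 burnt (F count now 4)
Step 3: +2 fires, +4 burnt (F count now 2)
Step 4: +3 fires, +2 burnt (F count now 3)
Step 5: +1 fires, +3 burnt (F count now 1)
Step 6: +1 fires, +1 burnt (F count now 1)
Step 7: +0 fires, +1 burnt (F count now 0)
Fire out after step 7
Initially T: 16, now '.': 23
Total burnt (originally-T cells now '.'): 14

Answer: 14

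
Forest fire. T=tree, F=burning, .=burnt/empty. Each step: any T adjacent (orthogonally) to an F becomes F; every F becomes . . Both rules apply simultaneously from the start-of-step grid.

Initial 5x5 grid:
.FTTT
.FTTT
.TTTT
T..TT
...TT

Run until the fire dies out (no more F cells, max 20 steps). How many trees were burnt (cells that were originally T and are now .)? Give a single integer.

Step 1: +3 fires, +2 burnt (F count now 3)
Step 2: +3 fires, +3 burnt (F count now 3)
Step 3: +3 fires, +3 burnt (F count now 3)
Step 4: +2 fires, +3 burnt (F count now 2)
Step 5: +2 fires, +2 burnt (F count now 2)
Step 6: +1 fires, +2 burnt (F count now 1)
Step 7: +0 fires, +1 burnt (F count now 0)
Fire out after step 7
Initially T: 15, now '.': 24
Total burnt (originally-T cells now '.'): 14

Answer: 14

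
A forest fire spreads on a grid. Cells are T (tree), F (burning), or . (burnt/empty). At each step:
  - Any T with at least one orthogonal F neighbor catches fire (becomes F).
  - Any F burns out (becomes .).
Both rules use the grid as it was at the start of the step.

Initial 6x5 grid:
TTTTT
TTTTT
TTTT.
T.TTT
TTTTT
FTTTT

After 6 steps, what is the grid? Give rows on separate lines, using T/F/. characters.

Step 1: 2 trees catch fire, 1 burn out
  TTTTT
  TTTTT
  TTTT.
  T.TTT
  FTTTT
  .FTTT
Step 2: 3 trees catch fire, 2 burn out
  TTTTT
  TTTTT
  TTTT.
  F.TTT
  .FTTT
  ..FTT
Step 3: 3 trees catch fire, 3 burn out
  TTTTT
  TTTTT
  FTTT.
  ..TTT
  ..FTT
  ...FT
Step 4: 5 trees catch fire, 3 burn out
  TTTTT
  FTTTT
  .FTT.
  ..FTT
  ...FT
  ....F
Step 5: 5 trees catch fire, 5 burn out
  FTTTT
  .FTTT
  ..FT.
  ...FT
  ....F
  .....
Step 6: 4 trees catch fire, 5 burn out
  .FTTT
  ..FTT
  ...F.
  ....F
  .....
  .....

.FTTT
..FTT
...F.
....F
.....
.....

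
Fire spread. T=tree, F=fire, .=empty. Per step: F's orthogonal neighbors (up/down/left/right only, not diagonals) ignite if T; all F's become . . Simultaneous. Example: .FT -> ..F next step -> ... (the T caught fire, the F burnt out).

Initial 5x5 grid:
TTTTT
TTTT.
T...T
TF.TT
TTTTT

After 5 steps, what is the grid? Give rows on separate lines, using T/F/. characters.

Step 1: 2 trees catch fire, 1 burn out
  TTTTT
  TTTT.
  T...T
  F..TT
  TFTTT
Step 2: 3 trees catch fire, 2 burn out
  TTTTT
  TTTT.
  F...T
  ...TT
  F.FTT
Step 3: 2 trees catch fire, 3 burn out
  TTTTT
  FTTT.
  ....T
  ...TT
  ...FT
Step 4: 4 trees catch fire, 2 burn out
  FTTTT
  .FTT.
  ....T
  ...FT
  ....F
Step 5: 3 trees catch fire, 4 burn out
  .FTTT
  ..FT.
  ....T
  ....F
  .....

.FTTT
..FT.
....T
....F
.....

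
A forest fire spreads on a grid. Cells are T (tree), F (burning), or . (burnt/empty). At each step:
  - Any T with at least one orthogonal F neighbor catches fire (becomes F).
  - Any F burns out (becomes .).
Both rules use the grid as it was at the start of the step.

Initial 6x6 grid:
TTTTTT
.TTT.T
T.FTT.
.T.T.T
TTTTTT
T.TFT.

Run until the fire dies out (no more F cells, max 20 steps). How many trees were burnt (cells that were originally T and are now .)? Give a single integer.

Step 1: +5 fires, +2 burnt (F count now 5)
Step 2: +7 fires, +5 burnt (F count now 7)
Step 3: +4 fires, +7 burnt (F count now 4)
Step 4: +5 fires, +4 burnt (F count now 5)
Step 5: +2 fires, +5 burnt (F count now 2)
Step 6: +1 fires, +2 burnt (F count now 1)
Step 7: +0 fires, +1 burnt (F count now 0)
Fire out after step 7
Initially T: 25, now '.': 35
Total burnt (originally-T cells now '.'): 24

Answer: 24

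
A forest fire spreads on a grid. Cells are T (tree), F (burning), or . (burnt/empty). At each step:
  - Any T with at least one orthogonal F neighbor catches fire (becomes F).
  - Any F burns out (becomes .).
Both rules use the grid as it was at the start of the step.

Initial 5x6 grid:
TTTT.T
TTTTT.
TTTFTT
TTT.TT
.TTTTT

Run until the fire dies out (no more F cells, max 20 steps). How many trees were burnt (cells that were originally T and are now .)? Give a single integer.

Answer: 24

Derivation:
Step 1: +3 fires, +1 burnt (F count now 3)
Step 2: +7 fires, +3 burnt (F count now 7)
Step 3: +7 fires, +7 burnt (F count now 7)
Step 4: +6 fires, +7 burnt (F count now 6)
Step 5: +1 fires, +6 burnt (F count now 1)
Step 6: +0 fires, +1 burnt (F count now 0)
Fire out after step 6
Initially T: 25, now '.': 29
Total burnt (originally-T cells now '.'): 24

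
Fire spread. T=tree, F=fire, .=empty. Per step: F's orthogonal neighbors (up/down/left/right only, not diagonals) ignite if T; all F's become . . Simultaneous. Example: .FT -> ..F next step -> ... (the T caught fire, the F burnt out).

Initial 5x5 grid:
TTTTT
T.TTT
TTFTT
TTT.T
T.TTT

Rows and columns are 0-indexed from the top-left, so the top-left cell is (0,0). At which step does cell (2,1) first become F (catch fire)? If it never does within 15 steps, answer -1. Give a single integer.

Step 1: cell (2,1)='F' (+4 fires, +1 burnt)
  -> target ignites at step 1
Step 2: cell (2,1)='.' (+6 fires, +4 burnt)
Step 3: cell (2,1)='.' (+7 fires, +6 burnt)
Step 4: cell (2,1)='.' (+4 fires, +7 burnt)
Step 5: cell (2,1)='.' (+0 fires, +4 burnt)
  fire out at step 5

1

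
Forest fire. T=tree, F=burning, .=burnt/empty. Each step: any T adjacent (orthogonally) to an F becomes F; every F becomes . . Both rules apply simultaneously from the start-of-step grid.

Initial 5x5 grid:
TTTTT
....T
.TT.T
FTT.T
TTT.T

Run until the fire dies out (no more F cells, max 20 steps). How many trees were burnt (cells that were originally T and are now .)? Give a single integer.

Answer: 7

Derivation:
Step 1: +2 fires, +1 burnt (F count now 2)
Step 2: +3 fires, +2 burnt (F count now 3)
Step 3: +2 fires, +3 burnt (F count now 2)
Step 4: +0 fires, +2 burnt (F count now 0)
Fire out after step 4
Initially T: 16, now '.': 16
Total burnt (originally-T cells now '.'): 7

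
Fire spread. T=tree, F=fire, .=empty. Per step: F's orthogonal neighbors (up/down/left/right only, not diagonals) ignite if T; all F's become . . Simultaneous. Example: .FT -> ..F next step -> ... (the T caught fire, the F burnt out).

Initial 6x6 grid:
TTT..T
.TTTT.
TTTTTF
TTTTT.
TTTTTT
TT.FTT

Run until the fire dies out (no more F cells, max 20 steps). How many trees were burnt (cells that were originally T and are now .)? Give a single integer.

Answer: 27

Derivation:
Step 1: +3 fires, +2 burnt (F count now 3)
Step 2: +7 fires, +3 burnt (F count now 7)
Step 3: +5 fires, +7 burnt (F count now 5)
Step 4: +5 fires, +5 burnt (F count now 5)
Step 5: +5 fires, +5 burnt (F count now 5)
Step 6: +1 fires, +5 burnt (F count now 1)
Step 7: +1 fires, +1 burnt (F count now 1)
Step 8: +0 fires, +1 burnt (F count now 0)
Fire out after step 8
Initially T: 28, now '.': 35
Total burnt (originally-T cells now '.'): 27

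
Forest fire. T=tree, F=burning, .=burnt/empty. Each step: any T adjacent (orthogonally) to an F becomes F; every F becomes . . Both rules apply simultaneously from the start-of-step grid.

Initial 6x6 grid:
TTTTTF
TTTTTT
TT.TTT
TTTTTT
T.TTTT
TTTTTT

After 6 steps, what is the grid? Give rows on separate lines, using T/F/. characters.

Step 1: 2 trees catch fire, 1 burn out
  TTTTF.
  TTTTTF
  TT.TTT
  TTTTTT
  T.TTTT
  TTTTTT
Step 2: 3 trees catch fire, 2 burn out
  TTTF..
  TTTTF.
  TT.TTF
  TTTTTT
  T.TTTT
  TTTTTT
Step 3: 4 trees catch fire, 3 burn out
  TTF...
  TTTF..
  TT.TF.
  TTTTTF
  T.TTTT
  TTTTTT
Step 4: 5 trees catch fire, 4 burn out
  TF....
  TTF...
  TT.F..
  TTTTF.
  T.TTTF
  TTTTTT
Step 5: 5 trees catch fire, 5 burn out
  F.....
  TF....
  TT....
  TTTF..
  T.TTF.
  TTTTTF
Step 6: 5 trees catch fire, 5 burn out
  ......
  F.....
  TF....
  TTF...
  T.TF..
  TTTTF.

......
F.....
TF....
TTF...
T.TF..
TTTTF.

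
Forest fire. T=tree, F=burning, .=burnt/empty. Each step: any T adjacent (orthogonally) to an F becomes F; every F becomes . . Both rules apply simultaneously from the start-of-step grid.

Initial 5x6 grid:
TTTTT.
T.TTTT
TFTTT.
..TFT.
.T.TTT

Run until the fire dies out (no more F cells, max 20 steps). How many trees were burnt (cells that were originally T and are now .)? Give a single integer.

Answer: 19

Derivation:
Step 1: +6 fires, +2 burnt (F count now 6)
Step 2: +5 fires, +6 burnt (F count now 5)
Step 3: +5 fires, +5 burnt (F count now 5)
Step 4: +3 fires, +5 burnt (F count now 3)
Step 5: +0 fires, +3 burnt (F count now 0)
Fire out after step 5
Initially T: 20, now '.': 29
Total burnt (originally-T cells now '.'): 19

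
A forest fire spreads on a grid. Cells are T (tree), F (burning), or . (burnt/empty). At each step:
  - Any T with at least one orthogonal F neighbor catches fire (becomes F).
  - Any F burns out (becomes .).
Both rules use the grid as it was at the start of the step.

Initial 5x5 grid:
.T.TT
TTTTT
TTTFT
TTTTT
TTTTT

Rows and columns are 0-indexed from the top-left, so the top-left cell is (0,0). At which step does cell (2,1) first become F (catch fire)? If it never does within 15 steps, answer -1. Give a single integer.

Step 1: cell (2,1)='T' (+4 fires, +1 burnt)
Step 2: cell (2,1)='F' (+7 fires, +4 burnt)
  -> target ignites at step 2
Step 3: cell (2,1)='.' (+6 fires, +7 burnt)
Step 4: cell (2,1)='.' (+4 fires, +6 burnt)
Step 5: cell (2,1)='.' (+1 fires, +4 burnt)
Step 6: cell (2,1)='.' (+0 fires, +1 burnt)
  fire out at step 6

2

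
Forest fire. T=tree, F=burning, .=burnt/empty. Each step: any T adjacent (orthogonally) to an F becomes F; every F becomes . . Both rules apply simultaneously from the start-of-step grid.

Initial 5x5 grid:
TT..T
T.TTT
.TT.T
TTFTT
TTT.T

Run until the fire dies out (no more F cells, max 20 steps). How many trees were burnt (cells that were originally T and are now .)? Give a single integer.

Answer: 15

Derivation:
Step 1: +4 fires, +1 burnt (F count now 4)
Step 2: +5 fires, +4 burnt (F count now 5)
Step 3: +4 fires, +5 burnt (F count now 4)
Step 4: +1 fires, +4 burnt (F count now 1)
Step 5: +1 fires, +1 burnt (F count now 1)
Step 6: +0 fires, +1 burnt (F count now 0)
Fire out after step 6
Initially T: 18, now '.': 22
Total burnt (originally-T cells now '.'): 15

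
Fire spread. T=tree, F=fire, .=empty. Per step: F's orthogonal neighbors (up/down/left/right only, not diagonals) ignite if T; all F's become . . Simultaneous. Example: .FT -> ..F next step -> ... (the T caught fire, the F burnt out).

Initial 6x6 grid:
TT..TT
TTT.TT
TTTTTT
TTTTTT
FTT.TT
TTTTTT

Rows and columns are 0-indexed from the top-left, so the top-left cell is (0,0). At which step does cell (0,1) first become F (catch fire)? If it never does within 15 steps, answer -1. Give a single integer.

Step 1: cell (0,1)='T' (+3 fires, +1 burnt)
Step 2: cell (0,1)='T' (+4 fires, +3 burnt)
Step 3: cell (0,1)='T' (+4 fires, +4 burnt)
Step 4: cell (0,1)='T' (+5 fires, +4 burnt)
Step 5: cell (0,1)='F' (+5 fires, +5 burnt)
  -> target ignites at step 5
Step 6: cell (0,1)='.' (+4 fires, +5 burnt)
Step 7: cell (0,1)='.' (+3 fires, +4 burnt)
Step 8: cell (0,1)='.' (+2 fires, +3 burnt)
Step 9: cell (0,1)='.' (+1 fires, +2 burnt)
Step 10: cell (0,1)='.' (+0 fires, +1 burnt)
  fire out at step 10

5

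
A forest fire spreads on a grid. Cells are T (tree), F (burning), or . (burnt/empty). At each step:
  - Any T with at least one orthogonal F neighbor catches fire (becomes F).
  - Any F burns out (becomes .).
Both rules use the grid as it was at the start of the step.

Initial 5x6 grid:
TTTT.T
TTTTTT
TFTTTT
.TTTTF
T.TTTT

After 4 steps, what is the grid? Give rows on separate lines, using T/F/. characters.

Step 1: 7 trees catch fire, 2 burn out
  TTTT.T
  TFTTTT
  F.FTTF
  .FTTF.
  T.TTTF
Step 2: 9 trees catch fire, 7 burn out
  TFTT.T
  F.FTTF
  ...FF.
  ..FF..
  T.TTF.
Step 3: 7 trees catch fire, 9 burn out
  F.FT.F
  ...FF.
  ......
  ......
  T.FF..
Step 4: 1 trees catch fire, 7 burn out
  ...F..
  ......
  ......
  ......
  T.....

...F..
......
......
......
T.....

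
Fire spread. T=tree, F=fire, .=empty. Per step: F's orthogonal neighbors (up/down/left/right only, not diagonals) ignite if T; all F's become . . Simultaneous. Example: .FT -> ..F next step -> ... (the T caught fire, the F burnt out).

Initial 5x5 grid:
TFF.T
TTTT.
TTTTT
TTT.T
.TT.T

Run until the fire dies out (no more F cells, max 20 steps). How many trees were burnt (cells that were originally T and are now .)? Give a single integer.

Step 1: +3 fires, +2 burnt (F count now 3)
Step 2: +4 fires, +3 burnt (F count now 4)
Step 3: +4 fires, +4 burnt (F count now 4)
Step 4: +4 fires, +4 burnt (F count now 4)
Step 5: +1 fires, +4 burnt (F count now 1)
Step 6: +1 fires, +1 burnt (F count now 1)
Step 7: +0 fires, +1 burnt (F count now 0)
Fire out after step 7
Initially T: 18, now '.': 24
Total burnt (originally-T cells now '.'): 17

Answer: 17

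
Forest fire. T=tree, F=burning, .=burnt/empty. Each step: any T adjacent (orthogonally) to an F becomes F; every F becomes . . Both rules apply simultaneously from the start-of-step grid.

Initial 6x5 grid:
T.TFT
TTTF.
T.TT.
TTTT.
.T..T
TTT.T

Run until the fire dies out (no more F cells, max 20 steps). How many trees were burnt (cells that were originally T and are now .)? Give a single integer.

Answer: 17

Derivation:
Step 1: +4 fires, +2 burnt (F count now 4)
Step 2: +3 fires, +4 burnt (F count now 3)
Step 3: +2 fires, +3 burnt (F count now 2)
Step 4: +3 fires, +2 burnt (F count now 3)
Step 5: +2 fires, +3 burnt (F count now 2)
Step 6: +1 fires, +2 burnt (F count now 1)
Step 7: +2 fires, +1 burnt (F count now 2)
Step 8: +0 fires, +2 burnt (F count now 0)
Fire out after step 8
Initially T: 19, now '.': 28
Total burnt (originally-T cells now '.'): 17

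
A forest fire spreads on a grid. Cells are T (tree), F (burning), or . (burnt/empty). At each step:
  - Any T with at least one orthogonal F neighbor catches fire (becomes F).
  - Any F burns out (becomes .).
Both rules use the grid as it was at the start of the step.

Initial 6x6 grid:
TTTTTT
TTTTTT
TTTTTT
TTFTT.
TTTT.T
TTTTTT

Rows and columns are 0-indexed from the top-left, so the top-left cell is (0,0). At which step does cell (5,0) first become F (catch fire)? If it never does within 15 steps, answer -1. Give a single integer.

Step 1: cell (5,0)='T' (+4 fires, +1 burnt)
Step 2: cell (5,0)='T' (+8 fires, +4 burnt)
Step 3: cell (5,0)='T' (+8 fires, +8 burnt)
Step 4: cell (5,0)='F' (+7 fires, +8 burnt)
  -> target ignites at step 4
Step 5: cell (5,0)='.' (+4 fires, +7 burnt)
Step 6: cell (5,0)='.' (+2 fires, +4 burnt)
Step 7: cell (5,0)='.' (+0 fires, +2 burnt)
  fire out at step 7

4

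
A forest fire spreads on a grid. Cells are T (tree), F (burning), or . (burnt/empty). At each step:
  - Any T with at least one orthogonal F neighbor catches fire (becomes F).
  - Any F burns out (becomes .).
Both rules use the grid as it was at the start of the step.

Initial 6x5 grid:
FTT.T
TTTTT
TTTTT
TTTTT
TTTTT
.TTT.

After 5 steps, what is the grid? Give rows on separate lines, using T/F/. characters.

Step 1: 2 trees catch fire, 1 burn out
  .FT.T
  FTTTT
  TTTTT
  TTTTT
  TTTTT
  .TTT.
Step 2: 3 trees catch fire, 2 burn out
  ..F.T
  .FTTT
  FTTTT
  TTTTT
  TTTTT
  .TTT.
Step 3: 3 trees catch fire, 3 burn out
  ....T
  ..FTT
  .FTTT
  FTTTT
  TTTTT
  .TTT.
Step 4: 4 trees catch fire, 3 burn out
  ....T
  ...FT
  ..FTT
  .FTTT
  FTTTT
  .TTT.
Step 5: 4 trees catch fire, 4 burn out
  ....T
  ....F
  ...FT
  ..FTT
  .FTTT
  .TTT.

....T
....F
...FT
..FTT
.FTTT
.TTT.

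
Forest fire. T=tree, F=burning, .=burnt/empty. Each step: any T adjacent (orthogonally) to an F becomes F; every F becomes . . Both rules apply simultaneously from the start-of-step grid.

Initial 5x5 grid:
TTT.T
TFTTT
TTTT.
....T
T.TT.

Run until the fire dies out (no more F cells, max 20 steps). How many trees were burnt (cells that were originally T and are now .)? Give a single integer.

Step 1: +4 fires, +1 burnt (F count now 4)
Step 2: +5 fires, +4 burnt (F count now 5)
Step 3: +2 fires, +5 burnt (F count now 2)
Step 4: +1 fires, +2 burnt (F count now 1)
Step 5: +0 fires, +1 burnt (F count now 0)
Fire out after step 5
Initially T: 16, now '.': 21
Total burnt (originally-T cells now '.'): 12

Answer: 12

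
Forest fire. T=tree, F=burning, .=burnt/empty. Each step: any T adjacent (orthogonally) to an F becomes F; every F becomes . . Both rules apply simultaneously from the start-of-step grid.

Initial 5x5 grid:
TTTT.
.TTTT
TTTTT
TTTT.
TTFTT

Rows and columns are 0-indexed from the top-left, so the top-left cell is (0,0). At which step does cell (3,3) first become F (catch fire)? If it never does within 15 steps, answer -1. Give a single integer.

Step 1: cell (3,3)='T' (+3 fires, +1 burnt)
Step 2: cell (3,3)='F' (+5 fires, +3 burnt)
  -> target ignites at step 2
Step 3: cell (3,3)='.' (+4 fires, +5 burnt)
Step 4: cell (3,3)='.' (+5 fires, +4 burnt)
Step 5: cell (3,3)='.' (+3 fires, +5 burnt)
Step 6: cell (3,3)='.' (+1 fires, +3 burnt)
Step 7: cell (3,3)='.' (+0 fires, +1 burnt)
  fire out at step 7

2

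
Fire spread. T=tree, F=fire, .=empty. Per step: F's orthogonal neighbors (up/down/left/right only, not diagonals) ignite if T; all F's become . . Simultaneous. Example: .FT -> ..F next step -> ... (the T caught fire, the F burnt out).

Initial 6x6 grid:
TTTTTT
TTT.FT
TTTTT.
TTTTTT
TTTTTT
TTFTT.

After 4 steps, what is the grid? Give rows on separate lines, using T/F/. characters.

Step 1: 6 trees catch fire, 2 burn out
  TTTTFT
  TTT..F
  TTTTF.
  TTTTTT
  TTFTTT
  TF.FT.
Step 2: 9 trees catch fire, 6 burn out
  TTTF.F
  TTT...
  TTTF..
  TTFTFT
  TF.FTT
  F...F.
Step 3: 7 trees catch fire, 9 burn out
  TTF...
  TTT...
  TTF...
  TF.F.F
  F...FT
  ......
Step 4: 5 trees catch fire, 7 burn out
  TF....
  TTF...
  TF....
  F.....
  .....F
  ......

TF....
TTF...
TF....
F.....
.....F
......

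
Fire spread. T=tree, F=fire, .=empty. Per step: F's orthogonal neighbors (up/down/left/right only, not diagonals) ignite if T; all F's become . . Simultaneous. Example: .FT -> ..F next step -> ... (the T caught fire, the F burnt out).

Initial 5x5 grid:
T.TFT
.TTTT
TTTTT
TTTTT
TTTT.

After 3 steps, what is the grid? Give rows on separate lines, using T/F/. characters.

Step 1: 3 trees catch fire, 1 burn out
  T.F.F
  .TTFT
  TTTTT
  TTTTT
  TTTT.
Step 2: 3 trees catch fire, 3 burn out
  T....
  .TF.F
  TTTFT
  TTTTT
  TTTT.
Step 3: 4 trees catch fire, 3 burn out
  T....
  .F...
  TTF.F
  TTTFT
  TTTT.

T....
.F...
TTF.F
TTTFT
TTTT.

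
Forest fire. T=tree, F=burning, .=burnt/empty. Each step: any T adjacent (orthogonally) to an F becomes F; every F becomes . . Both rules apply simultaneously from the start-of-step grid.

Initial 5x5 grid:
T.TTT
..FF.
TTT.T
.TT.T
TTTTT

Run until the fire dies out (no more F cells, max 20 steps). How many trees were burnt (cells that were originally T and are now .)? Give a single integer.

Step 1: +3 fires, +2 burnt (F count now 3)
Step 2: +3 fires, +3 burnt (F count now 3)
Step 3: +3 fires, +3 burnt (F count now 3)
Step 4: +2 fires, +3 burnt (F count now 2)
Step 5: +2 fires, +2 burnt (F count now 2)
Step 6: +1 fires, +2 burnt (F count now 1)
Step 7: +1 fires, +1 burnt (F count now 1)
Step 8: +0 fires, +1 burnt (F count now 0)
Fire out after step 8
Initially T: 16, now '.': 24
Total burnt (originally-T cells now '.'): 15

Answer: 15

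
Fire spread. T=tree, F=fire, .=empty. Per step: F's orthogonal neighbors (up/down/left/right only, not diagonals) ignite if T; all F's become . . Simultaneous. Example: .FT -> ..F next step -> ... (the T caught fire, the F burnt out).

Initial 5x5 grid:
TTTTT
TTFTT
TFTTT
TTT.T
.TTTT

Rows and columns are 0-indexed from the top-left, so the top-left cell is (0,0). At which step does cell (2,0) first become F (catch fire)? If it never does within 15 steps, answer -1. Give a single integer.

Step 1: cell (2,0)='F' (+6 fires, +2 burnt)
  -> target ignites at step 1
Step 2: cell (2,0)='.' (+8 fires, +6 burnt)
Step 3: cell (2,0)='.' (+4 fires, +8 burnt)
Step 4: cell (2,0)='.' (+2 fires, +4 burnt)
Step 5: cell (2,0)='.' (+1 fires, +2 burnt)
Step 6: cell (2,0)='.' (+0 fires, +1 burnt)
  fire out at step 6

1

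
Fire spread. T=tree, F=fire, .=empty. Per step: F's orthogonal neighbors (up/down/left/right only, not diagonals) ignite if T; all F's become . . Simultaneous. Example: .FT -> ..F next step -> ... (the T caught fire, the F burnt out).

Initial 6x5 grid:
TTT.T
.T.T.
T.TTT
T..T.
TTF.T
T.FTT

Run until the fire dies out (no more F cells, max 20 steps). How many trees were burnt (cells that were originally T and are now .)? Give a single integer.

Answer: 8

Derivation:
Step 1: +2 fires, +2 burnt (F count now 2)
Step 2: +2 fires, +2 burnt (F count now 2)
Step 3: +3 fires, +2 burnt (F count now 3)
Step 4: +1 fires, +3 burnt (F count now 1)
Step 5: +0 fires, +1 burnt (F count now 0)
Fire out after step 5
Initially T: 18, now '.': 20
Total burnt (originally-T cells now '.'): 8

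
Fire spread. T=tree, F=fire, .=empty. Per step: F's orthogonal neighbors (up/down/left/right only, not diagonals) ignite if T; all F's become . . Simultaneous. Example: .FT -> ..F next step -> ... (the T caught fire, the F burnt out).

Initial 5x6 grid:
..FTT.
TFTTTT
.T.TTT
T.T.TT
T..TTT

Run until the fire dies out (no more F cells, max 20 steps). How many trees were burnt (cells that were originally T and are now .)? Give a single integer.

Step 1: +4 fires, +2 burnt (F count now 4)
Step 2: +2 fires, +4 burnt (F count now 2)
Step 3: +2 fires, +2 burnt (F count now 2)
Step 4: +2 fires, +2 burnt (F count now 2)
Step 5: +2 fires, +2 burnt (F count now 2)
Step 6: +2 fires, +2 burnt (F count now 2)
Step 7: +2 fires, +2 burnt (F count now 2)
Step 8: +0 fires, +2 burnt (F count now 0)
Fire out after step 8
Initially T: 19, now '.': 27
Total burnt (originally-T cells now '.'): 16

Answer: 16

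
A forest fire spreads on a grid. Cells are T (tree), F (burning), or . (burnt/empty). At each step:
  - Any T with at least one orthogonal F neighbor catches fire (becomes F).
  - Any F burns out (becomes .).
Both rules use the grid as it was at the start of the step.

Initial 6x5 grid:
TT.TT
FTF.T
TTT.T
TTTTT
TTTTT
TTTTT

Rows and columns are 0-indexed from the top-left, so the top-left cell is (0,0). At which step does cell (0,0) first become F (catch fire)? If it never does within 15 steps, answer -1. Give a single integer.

Step 1: cell (0,0)='F' (+4 fires, +2 burnt)
  -> target ignites at step 1
Step 2: cell (0,0)='.' (+4 fires, +4 burnt)
Step 3: cell (0,0)='.' (+4 fires, +4 burnt)
Step 4: cell (0,0)='.' (+5 fires, +4 burnt)
Step 5: cell (0,0)='.' (+4 fires, +5 burnt)
Step 6: cell (0,0)='.' (+2 fires, +4 burnt)
Step 7: cell (0,0)='.' (+1 fires, +2 burnt)
Step 8: cell (0,0)='.' (+1 fires, +1 burnt)
Step 9: cell (0,0)='.' (+0 fires, +1 burnt)
  fire out at step 9

1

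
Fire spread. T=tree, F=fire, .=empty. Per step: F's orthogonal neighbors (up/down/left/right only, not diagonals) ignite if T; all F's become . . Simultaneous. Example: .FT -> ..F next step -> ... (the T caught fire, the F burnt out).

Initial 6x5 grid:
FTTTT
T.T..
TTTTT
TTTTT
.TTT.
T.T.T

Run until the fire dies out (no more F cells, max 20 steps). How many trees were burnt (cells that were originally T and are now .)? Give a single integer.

Answer: 20

Derivation:
Step 1: +2 fires, +1 burnt (F count now 2)
Step 2: +2 fires, +2 burnt (F count now 2)
Step 3: +4 fires, +2 burnt (F count now 4)
Step 4: +3 fires, +4 burnt (F count now 3)
Step 5: +3 fires, +3 burnt (F count now 3)
Step 6: +3 fires, +3 burnt (F count now 3)
Step 7: +3 fires, +3 burnt (F count now 3)
Step 8: +0 fires, +3 burnt (F count now 0)
Fire out after step 8
Initially T: 22, now '.': 28
Total burnt (originally-T cells now '.'): 20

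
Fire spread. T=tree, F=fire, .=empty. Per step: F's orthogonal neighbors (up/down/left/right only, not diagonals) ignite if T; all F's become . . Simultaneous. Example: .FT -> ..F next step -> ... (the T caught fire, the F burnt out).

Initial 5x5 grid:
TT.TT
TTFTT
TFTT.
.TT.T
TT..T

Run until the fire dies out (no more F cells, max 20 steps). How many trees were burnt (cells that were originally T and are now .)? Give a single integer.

Answer: 15

Derivation:
Step 1: +5 fires, +2 burnt (F count now 5)
Step 2: +7 fires, +5 burnt (F count now 7)
Step 3: +3 fires, +7 burnt (F count now 3)
Step 4: +0 fires, +3 burnt (F count now 0)
Fire out after step 4
Initially T: 17, now '.': 23
Total burnt (originally-T cells now '.'): 15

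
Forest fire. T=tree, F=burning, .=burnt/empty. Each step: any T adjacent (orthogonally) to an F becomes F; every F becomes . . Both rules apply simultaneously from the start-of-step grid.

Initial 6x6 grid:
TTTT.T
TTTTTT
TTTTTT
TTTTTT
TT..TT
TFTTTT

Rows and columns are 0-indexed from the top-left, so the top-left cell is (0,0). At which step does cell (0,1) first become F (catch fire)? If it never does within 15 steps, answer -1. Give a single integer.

Step 1: cell (0,1)='T' (+3 fires, +1 burnt)
Step 2: cell (0,1)='T' (+3 fires, +3 burnt)
Step 3: cell (0,1)='T' (+4 fires, +3 burnt)
Step 4: cell (0,1)='T' (+6 fires, +4 burnt)
Step 5: cell (0,1)='F' (+6 fires, +6 burnt)
  -> target ignites at step 5
Step 6: cell (0,1)='.' (+5 fires, +6 burnt)
Step 7: cell (0,1)='.' (+3 fires, +5 burnt)
Step 8: cell (0,1)='.' (+1 fires, +3 burnt)
Step 9: cell (0,1)='.' (+1 fires, +1 burnt)
Step 10: cell (0,1)='.' (+0 fires, +1 burnt)
  fire out at step 10

5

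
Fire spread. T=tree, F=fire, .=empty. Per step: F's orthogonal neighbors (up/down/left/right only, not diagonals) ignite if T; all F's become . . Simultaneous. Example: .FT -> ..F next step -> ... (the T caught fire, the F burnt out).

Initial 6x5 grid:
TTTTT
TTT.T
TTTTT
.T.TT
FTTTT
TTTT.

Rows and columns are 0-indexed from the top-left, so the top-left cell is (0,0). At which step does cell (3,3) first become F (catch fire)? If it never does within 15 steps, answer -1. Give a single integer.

Step 1: cell (3,3)='T' (+2 fires, +1 burnt)
Step 2: cell (3,3)='T' (+3 fires, +2 burnt)
Step 3: cell (3,3)='T' (+3 fires, +3 burnt)
Step 4: cell (3,3)='F' (+6 fires, +3 burnt)
  -> target ignites at step 4
Step 5: cell (3,3)='.' (+5 fires, +6 burnt)
Step 6: cell (3,3)='.' (+3 fires, +5 burnt)
Step 7: cell (3,3)='.' (+2 fires, +3 burnt)
Step 8: cell (3,3)='.' (+1 fires, +2 burnt)
Step 9: cell (3,3)='.' (+0 fires, +1 burnt)
  fire out at step 9

4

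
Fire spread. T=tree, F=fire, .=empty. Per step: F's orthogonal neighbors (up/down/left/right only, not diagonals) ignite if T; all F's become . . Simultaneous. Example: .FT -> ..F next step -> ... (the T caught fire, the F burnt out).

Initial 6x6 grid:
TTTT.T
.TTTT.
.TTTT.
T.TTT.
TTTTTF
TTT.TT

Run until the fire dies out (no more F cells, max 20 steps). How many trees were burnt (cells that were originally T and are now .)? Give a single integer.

Answer: 26

Derivation:
Step 1: +2 fires, +1 burnt (F count now 2)
Step 2: +3 fires, +2 burnt (F count now 3)
Step 3: +3 fires, +3 burnt (F count now 3)
Step 4: +5 fires, +3 burnt (F count now 5)
Step 5: +4 fires, +5 burnt (F count now 4)
Step 6: +5 fires, +4 burnt (F count now 5)
Step 7: +2 fires, +5 burnt (F count now 2)
Step 8: +1 fires, +2 burnt (F count now 1)
Step 9: +1 fires, +1 burnt (F count now 1)
Step 10: +0 fires, +1 burnt (F count now 0)
Fire out after step 10
Initially T: 27, now '.': 35
Total burnt (originally-T cells now '.'): 26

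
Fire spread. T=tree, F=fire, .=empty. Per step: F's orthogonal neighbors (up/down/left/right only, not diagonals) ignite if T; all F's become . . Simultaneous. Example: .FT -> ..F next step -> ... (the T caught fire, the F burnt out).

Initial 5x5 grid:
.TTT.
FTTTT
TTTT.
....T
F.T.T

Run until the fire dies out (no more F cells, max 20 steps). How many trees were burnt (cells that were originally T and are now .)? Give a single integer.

Step 1: +2 fires, +2 burnt (F count now 2)
Step 2: +3 fires, +2 burnt (F count now 3)
Step 3: +3 fires, +3 burnt (F count now 3)
Step 4: +3 fires, +3 burnt (F count now 3)
Step 5: +0 fires, +3 burnt (F count now 0)
Fire out after step 5
Initially T: 14, now '.': 22
Total burnt (originally-T cells now '.'): 11

Answer: 11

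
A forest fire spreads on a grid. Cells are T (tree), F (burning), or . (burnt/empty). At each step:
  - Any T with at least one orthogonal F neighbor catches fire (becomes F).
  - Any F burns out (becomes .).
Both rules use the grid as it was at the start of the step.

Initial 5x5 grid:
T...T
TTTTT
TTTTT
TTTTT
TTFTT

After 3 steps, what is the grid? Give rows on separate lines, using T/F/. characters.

Step 1: 3 trees catch fire, 1 burn out
  T...T
  TTTTT
  TTTTT
  TTFTT
  TF.FT
Step 2: 5 trees catch fire, 3 burn out
  T...T
  TTTTT
  TTFTT
  TF.FT
  F...F
Step 3: 5 trees catch fire, 5 burn out
  T...T
  TTFTT
  TF.FT
  F...F
  .....

T...T
TTFTT
TF.FT
F...F
.....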